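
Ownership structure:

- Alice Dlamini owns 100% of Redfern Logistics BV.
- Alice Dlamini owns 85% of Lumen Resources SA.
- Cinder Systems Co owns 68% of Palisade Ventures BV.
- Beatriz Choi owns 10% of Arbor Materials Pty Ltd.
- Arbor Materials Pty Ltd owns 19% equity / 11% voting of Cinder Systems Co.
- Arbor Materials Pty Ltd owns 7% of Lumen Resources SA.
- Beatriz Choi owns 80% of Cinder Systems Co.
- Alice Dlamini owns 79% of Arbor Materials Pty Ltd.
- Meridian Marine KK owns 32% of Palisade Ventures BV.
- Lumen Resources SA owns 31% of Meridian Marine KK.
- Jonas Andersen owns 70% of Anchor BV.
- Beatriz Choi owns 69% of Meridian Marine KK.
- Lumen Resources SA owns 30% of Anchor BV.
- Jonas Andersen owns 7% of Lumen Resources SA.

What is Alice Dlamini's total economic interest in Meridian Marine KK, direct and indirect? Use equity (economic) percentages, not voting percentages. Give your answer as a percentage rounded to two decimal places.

Alice reaches Meridian along 2 paths.
Via Arbor → Lumen: 79% × 7% × 31% = 1.7143%.
Via Lumen: 85% × 31% = 26.35%.
Total: 1.7143% + 26.35% = 28.0643%.
Rounded: 28.06%.

28.06%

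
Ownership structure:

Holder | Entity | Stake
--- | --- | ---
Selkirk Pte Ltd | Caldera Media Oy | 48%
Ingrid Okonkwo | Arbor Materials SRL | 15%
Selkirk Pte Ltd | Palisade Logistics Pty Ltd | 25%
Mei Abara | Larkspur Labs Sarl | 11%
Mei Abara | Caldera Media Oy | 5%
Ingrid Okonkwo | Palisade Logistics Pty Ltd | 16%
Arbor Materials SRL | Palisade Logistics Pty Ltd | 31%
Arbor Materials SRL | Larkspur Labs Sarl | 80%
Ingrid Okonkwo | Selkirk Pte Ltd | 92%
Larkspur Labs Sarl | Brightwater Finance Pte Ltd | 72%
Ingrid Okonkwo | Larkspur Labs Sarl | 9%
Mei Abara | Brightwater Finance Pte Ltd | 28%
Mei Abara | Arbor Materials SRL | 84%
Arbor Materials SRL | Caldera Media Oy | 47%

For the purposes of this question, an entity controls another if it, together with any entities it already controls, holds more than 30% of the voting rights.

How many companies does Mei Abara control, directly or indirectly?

5

Mei holds 84% of Arbor, so Mei controls Arbor.
Mei and Arbor together hold 5% + 47% = 52% of Caldera, so Mei controls Caldera.
Mei and Arbor together hold 11% + 80% = 91% of Larkspur, so Mei controls Larkspur.
Arbor holds 31% of Palisade, so Mei controls Palisade.
Larkspur and Mei together hold 72% + 28% = 100% of Brightwater, so Mei controls Brightwater.
No other company's threshold is met.
Mei controls 5 companies.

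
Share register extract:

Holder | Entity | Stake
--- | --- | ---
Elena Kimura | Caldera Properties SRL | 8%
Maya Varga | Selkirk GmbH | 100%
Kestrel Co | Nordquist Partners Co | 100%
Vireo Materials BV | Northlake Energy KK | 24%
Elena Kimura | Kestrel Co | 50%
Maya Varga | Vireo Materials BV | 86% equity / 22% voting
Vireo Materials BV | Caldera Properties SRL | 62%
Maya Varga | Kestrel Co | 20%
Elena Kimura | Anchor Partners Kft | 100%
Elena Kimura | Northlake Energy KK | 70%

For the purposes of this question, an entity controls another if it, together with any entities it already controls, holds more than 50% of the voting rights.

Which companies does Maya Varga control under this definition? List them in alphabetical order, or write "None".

Selkirk GmbH

Maya holds 100% of Selkirk, so Maya controls Selkirk.
No other company's threshold is met.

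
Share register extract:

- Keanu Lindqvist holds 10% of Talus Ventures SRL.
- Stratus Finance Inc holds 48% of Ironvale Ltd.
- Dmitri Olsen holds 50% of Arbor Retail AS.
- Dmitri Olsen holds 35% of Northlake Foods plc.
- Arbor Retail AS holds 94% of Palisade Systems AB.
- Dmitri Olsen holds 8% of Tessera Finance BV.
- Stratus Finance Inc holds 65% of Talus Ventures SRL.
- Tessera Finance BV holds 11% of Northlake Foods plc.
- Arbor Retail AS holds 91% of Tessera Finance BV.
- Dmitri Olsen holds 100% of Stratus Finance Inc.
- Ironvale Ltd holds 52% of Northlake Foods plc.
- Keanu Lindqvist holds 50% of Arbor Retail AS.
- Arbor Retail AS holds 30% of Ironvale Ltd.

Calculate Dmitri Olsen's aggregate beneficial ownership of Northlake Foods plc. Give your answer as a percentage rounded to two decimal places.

73.65%

Dmitri reaches Northlake along 5 paths.
Via Arbor → Tessera: 50% × 91% × 11% = 5.005%.
Via Tessera: 8% × 11% = 0.88%.
Via Stratus → Ironvale: 100% × 48% × 52% = 24.96%.
Via Arbor → Ironvale: 50% × 30% × 52% = 7.8%.
Direct stake: 35% = 35%.
Total: 5.005% + 0.88% + 24.96% + 7.8% + 35% = 73.645%.
Rounded: 73.65%.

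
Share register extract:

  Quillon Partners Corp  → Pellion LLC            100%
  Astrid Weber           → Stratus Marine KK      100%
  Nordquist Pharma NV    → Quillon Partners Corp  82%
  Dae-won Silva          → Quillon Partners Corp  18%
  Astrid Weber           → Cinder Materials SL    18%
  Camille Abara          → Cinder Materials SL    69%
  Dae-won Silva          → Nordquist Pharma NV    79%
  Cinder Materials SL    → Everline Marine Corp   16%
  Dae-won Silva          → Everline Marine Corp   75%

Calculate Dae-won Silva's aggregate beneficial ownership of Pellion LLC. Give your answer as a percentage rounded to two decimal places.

Dae-won reaches Pellion along 2 paths.
Via Quillon: 18% × 100% = 18%.
Via Nordquist → Quillon: 79% × 82% × 100% = 64.78%.
Total: 18% + 64.78% = 82.78%.

82.78%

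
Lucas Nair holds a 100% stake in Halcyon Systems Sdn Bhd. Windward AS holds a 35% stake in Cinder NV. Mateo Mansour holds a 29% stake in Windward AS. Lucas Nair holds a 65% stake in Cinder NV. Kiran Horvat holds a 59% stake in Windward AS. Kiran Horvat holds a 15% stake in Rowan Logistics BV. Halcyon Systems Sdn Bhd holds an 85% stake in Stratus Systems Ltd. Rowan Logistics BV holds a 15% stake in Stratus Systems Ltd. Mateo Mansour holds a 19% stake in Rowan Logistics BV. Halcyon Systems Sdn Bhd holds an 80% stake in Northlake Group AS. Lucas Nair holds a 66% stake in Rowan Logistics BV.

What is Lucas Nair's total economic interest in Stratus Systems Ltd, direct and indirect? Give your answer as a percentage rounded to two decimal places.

Lucas reaches Stratus along 2 paths.
Via Halcyon: 100% × 85% = 85%.
Via Rowan: 66% × 15% = 9.9%.
Total: 85% + 9.9% = 94.9%.
Rounded: 94.90%.

94.90%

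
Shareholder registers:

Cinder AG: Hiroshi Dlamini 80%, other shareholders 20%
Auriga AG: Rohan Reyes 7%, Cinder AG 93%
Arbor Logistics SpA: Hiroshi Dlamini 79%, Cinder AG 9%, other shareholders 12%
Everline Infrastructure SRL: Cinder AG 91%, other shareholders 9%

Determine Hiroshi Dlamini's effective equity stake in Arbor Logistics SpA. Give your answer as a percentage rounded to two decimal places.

86.20%

Hiroshi reaches Arbor along 2 paths.
Direct stake: 79% = 79%.
Via Cinder: 80% × 9% = 7.2%.
Total: 79% + 7.2% = 86.2%.
Rounded: 86.20%.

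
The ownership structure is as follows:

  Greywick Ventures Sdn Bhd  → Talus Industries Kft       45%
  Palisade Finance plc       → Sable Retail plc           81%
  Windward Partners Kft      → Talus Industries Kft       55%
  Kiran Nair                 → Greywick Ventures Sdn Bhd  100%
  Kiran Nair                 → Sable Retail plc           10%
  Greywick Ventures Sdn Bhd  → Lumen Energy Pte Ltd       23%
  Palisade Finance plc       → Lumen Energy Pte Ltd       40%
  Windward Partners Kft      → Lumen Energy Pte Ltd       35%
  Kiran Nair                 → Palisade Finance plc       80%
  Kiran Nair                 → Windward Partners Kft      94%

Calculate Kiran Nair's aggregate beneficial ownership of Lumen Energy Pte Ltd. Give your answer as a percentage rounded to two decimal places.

Kiran reaches Lumen along 3 paths.
Via Palisade: 80% × 40% = 32%.
Via Greywick: 100% × 23% = 23%.
Via Windward: 94% × 35% = 32.9%.
Total: 32% + 23% + 32.9% = 87.9%.
Rounded: 87.90%.

87.90%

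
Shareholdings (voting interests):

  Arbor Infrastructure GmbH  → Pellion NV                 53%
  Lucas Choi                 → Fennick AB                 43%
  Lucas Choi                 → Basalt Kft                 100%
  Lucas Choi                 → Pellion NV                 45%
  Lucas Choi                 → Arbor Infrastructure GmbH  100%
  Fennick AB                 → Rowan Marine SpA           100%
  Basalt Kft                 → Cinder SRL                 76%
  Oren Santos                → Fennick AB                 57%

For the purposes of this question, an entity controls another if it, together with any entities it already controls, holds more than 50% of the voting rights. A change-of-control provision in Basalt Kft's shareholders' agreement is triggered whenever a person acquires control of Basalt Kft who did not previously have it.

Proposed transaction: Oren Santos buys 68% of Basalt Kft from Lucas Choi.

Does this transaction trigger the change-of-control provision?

Yes

The purchase adds only to Oren's holdings (Lucas's stake shrinks), so Oren is the only person who could newly come to control Basalt.
Oren holds 57% of Fennick, so Oren controls Fennick.
Fennick holds 100% of Rowan, so Oren controls Rowan.
Neither Oren nor any entity Oren controls holds any voting interest in Basalt.
So before the transaction, Oren does not control Basalt.
After the purchase, Oren holds 68% of Basalt directly, and Lucas's stake falls to 32%.
Oren holds 68% of Basalt, so Oren controls Basalt.
Oren did not control Basalt before and does after, so the clause is triggered.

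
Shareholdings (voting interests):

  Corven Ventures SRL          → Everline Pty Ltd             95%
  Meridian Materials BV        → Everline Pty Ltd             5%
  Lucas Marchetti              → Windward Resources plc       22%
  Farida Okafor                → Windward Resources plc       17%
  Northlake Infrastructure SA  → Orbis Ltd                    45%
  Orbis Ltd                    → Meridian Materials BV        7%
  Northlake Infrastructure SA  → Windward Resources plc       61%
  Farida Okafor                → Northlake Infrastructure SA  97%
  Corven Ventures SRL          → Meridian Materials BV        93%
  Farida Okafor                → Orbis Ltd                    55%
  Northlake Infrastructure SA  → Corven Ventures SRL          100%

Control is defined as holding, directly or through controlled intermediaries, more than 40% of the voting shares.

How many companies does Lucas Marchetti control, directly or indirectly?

0

Lucas's largest direct stake is 22% in Windward, which does not meet the threshold.
Lucas controls 0 companies.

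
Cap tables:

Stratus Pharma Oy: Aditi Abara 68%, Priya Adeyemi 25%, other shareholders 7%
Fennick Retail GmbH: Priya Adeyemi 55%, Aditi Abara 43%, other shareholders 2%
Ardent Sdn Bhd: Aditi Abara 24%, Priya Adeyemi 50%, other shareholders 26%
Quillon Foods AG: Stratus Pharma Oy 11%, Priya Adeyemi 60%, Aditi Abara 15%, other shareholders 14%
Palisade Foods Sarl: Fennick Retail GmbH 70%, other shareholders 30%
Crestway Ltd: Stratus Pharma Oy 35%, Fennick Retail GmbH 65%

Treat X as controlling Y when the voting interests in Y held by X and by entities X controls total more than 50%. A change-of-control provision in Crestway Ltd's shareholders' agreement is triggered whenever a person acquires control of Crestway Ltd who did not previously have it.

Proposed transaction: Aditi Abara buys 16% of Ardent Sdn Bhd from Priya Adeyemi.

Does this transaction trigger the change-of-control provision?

No

The purchase adds only to Aditi's holdings (Priya's stake shrinks), so Aditi is the only person who could newly come to control Crestway.
Aditi holds 68% of Stratus, so Aditi controls Stratus.
In Crestway, Aditi's side holds only 35%, not > 50%.
So before the transaction, Aditi does not control Crestway.
After the purchase, Aditi's direct stake in Ardent rises to 24% + 16% = 40%, and Priya's stake falls to 34%.
Aditi's side now holds 40% of Ardent, not > 50%, so Aditi still does not control Ardent.
After the transaction, Aditi's side holds 35% of Crestway, not > 50%, so Aditi still does not control Crestway.
No new person acquires control, so the clause is not triggered.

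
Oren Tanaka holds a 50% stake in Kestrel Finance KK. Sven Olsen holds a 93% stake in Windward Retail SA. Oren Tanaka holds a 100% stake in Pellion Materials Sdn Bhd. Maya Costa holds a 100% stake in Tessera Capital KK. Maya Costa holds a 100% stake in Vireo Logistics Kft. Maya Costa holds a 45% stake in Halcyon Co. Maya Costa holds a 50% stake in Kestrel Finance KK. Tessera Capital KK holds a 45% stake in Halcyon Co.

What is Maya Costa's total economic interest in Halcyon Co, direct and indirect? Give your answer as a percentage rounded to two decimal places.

Maya reaches Halcyon along 2 paths.
Via Tessera: 100% × 45% = 45%.
Direct stake: 45% = 45%.
Total: 45% + 45% = 90%.
Rounded: 90.00%.

90.00%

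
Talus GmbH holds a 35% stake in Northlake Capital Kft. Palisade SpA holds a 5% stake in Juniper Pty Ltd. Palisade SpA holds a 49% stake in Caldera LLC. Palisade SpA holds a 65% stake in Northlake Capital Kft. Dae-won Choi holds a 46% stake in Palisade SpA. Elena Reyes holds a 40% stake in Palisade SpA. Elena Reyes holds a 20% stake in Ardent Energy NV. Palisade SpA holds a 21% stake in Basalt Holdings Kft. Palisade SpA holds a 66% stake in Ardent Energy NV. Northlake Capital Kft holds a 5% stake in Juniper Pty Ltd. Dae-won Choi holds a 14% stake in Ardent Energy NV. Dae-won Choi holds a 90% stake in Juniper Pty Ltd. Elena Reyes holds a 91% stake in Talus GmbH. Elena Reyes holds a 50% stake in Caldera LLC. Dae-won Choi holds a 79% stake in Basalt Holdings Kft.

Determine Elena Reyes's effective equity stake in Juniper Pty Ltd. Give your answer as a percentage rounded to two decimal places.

Elena reaches Juniper along 3 paths.
Via Palisade: 40% × 5% = 2%.
Via Talus → Northlake: 91% × 35% × 5% = 1.5925%.
Via Palisade → Northlake: 40% × 65% × 5% = 1.3%.
Total: 2% + 1.5925% + 1.3% = 4.8925%.
Rounded: 4.89%.

4.89%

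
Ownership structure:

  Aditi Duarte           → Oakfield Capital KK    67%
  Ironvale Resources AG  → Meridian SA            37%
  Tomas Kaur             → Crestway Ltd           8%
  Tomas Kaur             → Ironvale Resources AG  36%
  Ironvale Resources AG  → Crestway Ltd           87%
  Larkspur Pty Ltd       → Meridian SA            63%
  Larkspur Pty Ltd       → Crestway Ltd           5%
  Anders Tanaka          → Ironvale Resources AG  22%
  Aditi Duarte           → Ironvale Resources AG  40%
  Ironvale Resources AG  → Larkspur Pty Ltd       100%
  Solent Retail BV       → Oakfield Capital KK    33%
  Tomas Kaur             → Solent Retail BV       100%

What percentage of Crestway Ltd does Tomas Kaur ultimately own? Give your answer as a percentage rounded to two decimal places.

41.12%

Tomas reaches Crestway along 3 paths.
Direct stake: 8% = 8%.
Via Ironvale: 36% × 87% = 31.32%.
Via Ironvale → Larkspur: 36% × 100% × 5% = 1.8%.
Total: 8% + 31.32% + 1.8% = 41.12%.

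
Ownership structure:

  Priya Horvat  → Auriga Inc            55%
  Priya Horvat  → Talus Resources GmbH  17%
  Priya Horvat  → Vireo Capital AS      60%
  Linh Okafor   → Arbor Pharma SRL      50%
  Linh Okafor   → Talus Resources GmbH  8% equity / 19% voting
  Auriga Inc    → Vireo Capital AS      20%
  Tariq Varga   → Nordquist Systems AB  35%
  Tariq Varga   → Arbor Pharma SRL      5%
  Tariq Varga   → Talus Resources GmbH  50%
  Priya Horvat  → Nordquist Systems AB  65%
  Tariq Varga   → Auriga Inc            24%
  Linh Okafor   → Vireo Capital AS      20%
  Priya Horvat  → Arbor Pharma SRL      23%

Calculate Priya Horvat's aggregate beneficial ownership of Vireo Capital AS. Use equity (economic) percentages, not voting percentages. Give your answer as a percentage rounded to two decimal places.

71.00%

Priya reaches Vireo along 2 paths.
Via Auriga: 55% × 20% = 11%.
Direct stake: 60% = 60%.
Total: 11% + 60% = 71%.
Rounded: 71.00%.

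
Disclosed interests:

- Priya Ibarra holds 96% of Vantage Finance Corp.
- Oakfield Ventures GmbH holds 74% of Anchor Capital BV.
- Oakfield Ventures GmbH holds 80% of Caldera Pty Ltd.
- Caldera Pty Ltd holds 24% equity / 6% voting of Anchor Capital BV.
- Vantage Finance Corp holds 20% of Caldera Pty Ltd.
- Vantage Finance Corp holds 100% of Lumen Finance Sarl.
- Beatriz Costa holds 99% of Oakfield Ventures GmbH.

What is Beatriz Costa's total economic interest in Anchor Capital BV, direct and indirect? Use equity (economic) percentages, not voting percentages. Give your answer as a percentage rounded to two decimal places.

92.27%

Beatriz reaches Anchor along 2 paths.
Via Oakfield: 99% × 74% = 73.26%.
Via Oakfield → Caldera: 99% × 80% × 24% = 19.008%.
Total: 73.26% + 19.008% = 92.268%.
Rounded: 92.27%.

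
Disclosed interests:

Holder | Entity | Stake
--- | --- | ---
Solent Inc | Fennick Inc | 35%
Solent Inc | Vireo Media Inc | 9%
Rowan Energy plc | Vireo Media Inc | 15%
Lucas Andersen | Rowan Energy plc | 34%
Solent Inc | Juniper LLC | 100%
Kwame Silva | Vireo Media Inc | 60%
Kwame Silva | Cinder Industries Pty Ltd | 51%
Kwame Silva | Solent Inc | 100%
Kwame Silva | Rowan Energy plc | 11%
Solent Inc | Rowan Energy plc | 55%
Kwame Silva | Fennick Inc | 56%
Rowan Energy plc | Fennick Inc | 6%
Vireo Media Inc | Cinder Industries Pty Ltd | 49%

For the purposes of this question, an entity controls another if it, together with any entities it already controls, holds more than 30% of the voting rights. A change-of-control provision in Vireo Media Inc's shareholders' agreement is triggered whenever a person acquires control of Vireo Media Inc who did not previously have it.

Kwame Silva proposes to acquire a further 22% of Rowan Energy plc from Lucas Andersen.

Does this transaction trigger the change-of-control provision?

The purchase adds only to Kwame's holdings (Lucas's stake shrinks), so Kwame is the only person who could newly come to control Vireo.
Kwame holds 100% of Solent, so Kwame controls Solent.
Solent and Kwame together hold 55% + 11% = 66% of Rowan, so Kwame controls Rowan.
Kwame and Solent and Rowan together hold 60% + 9% + 15% = 84% of Vireo, so Kwame controls Vireo.
So Kwame already controls Vireo before the transaction.
After the purchase, Kwame's direct stake in Rowan rises to 11% + 22% = 33%, and Lucas's stake falls to 12%.
Kwame controlled Vireo already, so this is not a new person acquiring control; every other person's position is unchanged or reduced.
No new person acquires control, so the clause is not triggered.

No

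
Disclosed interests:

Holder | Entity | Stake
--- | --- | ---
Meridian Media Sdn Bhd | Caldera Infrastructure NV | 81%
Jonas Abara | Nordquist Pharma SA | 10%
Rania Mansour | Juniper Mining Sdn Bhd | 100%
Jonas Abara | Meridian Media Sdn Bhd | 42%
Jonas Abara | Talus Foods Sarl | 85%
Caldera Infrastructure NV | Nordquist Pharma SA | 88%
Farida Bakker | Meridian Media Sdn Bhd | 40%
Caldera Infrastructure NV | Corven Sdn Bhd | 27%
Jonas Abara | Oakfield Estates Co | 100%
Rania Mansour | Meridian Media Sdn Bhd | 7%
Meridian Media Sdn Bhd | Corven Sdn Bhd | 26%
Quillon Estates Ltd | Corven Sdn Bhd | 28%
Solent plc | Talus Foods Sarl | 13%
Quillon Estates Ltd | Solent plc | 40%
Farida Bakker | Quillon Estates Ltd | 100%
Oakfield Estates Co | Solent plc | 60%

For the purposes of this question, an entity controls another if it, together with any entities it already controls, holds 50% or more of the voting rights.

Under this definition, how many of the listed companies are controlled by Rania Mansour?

1

Rania holds 100% of Juniper, so Rania controls Juniper.
No other company's threshold is met.
Rania controls 1 company.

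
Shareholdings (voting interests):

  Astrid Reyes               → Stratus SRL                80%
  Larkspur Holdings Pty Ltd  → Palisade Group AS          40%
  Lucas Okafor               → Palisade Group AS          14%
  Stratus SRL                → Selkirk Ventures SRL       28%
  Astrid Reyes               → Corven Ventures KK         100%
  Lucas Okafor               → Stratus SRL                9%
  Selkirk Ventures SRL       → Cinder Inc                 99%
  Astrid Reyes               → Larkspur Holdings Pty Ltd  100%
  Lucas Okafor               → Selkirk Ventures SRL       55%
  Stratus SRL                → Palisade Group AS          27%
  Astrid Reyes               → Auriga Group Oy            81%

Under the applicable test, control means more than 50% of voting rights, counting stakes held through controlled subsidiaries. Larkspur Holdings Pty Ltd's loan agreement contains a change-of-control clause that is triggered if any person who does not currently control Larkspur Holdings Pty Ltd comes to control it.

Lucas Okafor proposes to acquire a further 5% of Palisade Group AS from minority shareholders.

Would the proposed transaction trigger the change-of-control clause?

No

The purchase changes only Lucas's holdings, so Lucas is the only person who could newly come to control Larkspur.
Lucas holds 55% of Selkirk, so Lucas controls Selkirk.
Selkirk holds 99% of Cinder, so Lucas controls Cinder.
Neither Lucas nor any entity Lucas controls holds any voting interest in Larkspur.
So before the transaction, Lucas does not control Larkspur.
After the purchase, Lucas's direct stake in Palisade rises to 14% + 5% = 19%.
Lucas's side now holds 19% of Palisade, not > 50%, so Lucas still does not control Palisade.
After the transaction, neither Lucas nor any entity Lucas controls holds a voting interest in Larkspur, so Lucas still does not control it.
No new person acquires control, so the clause is not triggered.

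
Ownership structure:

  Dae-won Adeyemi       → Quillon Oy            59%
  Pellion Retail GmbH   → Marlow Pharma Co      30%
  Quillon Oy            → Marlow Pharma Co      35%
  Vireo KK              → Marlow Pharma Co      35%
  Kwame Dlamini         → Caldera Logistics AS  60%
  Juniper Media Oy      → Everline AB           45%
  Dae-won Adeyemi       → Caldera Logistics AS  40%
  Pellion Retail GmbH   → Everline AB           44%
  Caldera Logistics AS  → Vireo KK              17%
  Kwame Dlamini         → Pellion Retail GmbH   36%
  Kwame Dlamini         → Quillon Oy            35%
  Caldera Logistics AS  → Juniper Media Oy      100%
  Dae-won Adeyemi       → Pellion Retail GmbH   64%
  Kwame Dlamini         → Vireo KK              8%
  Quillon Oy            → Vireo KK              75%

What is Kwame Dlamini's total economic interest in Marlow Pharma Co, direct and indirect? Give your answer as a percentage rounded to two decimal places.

38.61%

Kwame reaches Marlow along 5 paths.
Via Pellion: 36% × 30% = 10.8%.
Via Quillon: 35% × 35% = 12.25%.
Via Quillon → Vireo: 35% × 75% × 35% = 9.1875%.
Via Vireo: 8% × 35% = 2.8%.
Via Caldera → Vireo: 60% × 17% × 35% = 3.57%.
Total: 10.8% + 12.25% + 9.1875% + 2.8% + 3.57% = 38.6075%.
Rounded: 38.61%.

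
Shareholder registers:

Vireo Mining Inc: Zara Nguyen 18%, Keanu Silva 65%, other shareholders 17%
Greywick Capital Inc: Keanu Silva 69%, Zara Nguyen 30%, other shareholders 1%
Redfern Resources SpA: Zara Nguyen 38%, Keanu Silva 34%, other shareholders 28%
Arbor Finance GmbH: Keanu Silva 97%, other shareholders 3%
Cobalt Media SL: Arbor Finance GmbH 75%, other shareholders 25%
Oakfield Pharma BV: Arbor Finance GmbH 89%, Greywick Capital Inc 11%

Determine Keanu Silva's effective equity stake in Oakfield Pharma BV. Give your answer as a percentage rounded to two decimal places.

Keanu reaches Oakfield along 2 paths.
Via Arbor: 97% × 89% = 86.33%.
Via Greywick: 69% × 11% = 7.59%.
Total: 86.33% + 7.59% = 93.92%.

93.92%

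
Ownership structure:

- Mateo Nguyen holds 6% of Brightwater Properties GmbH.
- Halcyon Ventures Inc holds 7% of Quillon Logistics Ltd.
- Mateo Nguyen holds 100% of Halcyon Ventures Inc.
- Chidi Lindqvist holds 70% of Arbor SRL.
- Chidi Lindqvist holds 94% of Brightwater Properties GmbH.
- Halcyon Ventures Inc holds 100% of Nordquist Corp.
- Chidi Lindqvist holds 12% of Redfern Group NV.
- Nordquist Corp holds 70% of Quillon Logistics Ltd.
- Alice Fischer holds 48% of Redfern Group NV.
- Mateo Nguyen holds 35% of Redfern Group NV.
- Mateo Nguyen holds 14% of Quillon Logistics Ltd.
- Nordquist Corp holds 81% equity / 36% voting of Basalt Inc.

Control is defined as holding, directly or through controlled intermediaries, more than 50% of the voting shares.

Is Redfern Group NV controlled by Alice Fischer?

No

Alice's largest direct stake is 48% in Redfern, which does not meet the threshold, so Alice controls no company.
In Redfern, Alice's side holds only 48%, not > 50%.
So Alice does not control Redfern.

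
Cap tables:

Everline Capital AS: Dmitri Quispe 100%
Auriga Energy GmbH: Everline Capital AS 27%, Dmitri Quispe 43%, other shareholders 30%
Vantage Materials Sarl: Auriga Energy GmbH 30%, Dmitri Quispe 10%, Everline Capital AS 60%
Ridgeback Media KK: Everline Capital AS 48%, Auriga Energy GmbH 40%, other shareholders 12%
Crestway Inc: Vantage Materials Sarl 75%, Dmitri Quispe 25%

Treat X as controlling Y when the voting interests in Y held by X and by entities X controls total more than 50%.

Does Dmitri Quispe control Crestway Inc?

Dmitri holds 100% of Everline, so Dmitri controls Everline.
Everline and Dmitri together hold 27% + 43% = 70% of Auriga, so Dmitri controls Auriga.
Auriga and Dmitri and Everline together hold 30% + 10% + 60% = 100% of Vantage, so Dmitri controls Vantage.
Vantage and Dmitri together hold 75% + 25% = 100% of Crestway, so Dmitri controls Crestway.

Yes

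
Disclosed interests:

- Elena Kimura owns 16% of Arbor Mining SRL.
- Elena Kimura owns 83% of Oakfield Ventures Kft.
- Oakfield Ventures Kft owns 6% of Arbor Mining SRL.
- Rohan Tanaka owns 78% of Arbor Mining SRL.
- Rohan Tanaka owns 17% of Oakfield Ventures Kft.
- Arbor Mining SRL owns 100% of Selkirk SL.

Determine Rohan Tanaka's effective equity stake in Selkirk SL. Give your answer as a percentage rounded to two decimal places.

79.02%

Rohan reaches Selkirk along 2 paths.
Via Oakfield → Arbor: 17% × 6% × 100% = 1.02%.
Via Arbor: 78% × 100% = 78%.
Total: 1.02% + 78% = 79.02%.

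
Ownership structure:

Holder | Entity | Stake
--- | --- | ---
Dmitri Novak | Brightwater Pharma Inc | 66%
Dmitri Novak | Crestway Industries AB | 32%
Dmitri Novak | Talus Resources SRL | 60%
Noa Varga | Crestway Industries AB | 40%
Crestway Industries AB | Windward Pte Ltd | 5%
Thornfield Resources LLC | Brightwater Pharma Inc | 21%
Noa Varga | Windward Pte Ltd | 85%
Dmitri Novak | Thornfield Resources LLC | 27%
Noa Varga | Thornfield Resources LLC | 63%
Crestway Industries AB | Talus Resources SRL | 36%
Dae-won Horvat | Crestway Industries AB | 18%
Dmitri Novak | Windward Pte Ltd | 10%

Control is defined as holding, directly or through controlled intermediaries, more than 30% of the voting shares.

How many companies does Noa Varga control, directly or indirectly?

Noa holds 63% of Thornfield, so Noa controls Thornfield.
Noa holds 40% of Crestway, so Noa controls Crestway.
Crestway and Noa together hold 5% + 85% = 90% of Windward, so Noa controls Windward.
Crestway holds 36% of Talus, so Noa controls Talus.
No other company's threshold is met.
Noa controls 4 companies.

4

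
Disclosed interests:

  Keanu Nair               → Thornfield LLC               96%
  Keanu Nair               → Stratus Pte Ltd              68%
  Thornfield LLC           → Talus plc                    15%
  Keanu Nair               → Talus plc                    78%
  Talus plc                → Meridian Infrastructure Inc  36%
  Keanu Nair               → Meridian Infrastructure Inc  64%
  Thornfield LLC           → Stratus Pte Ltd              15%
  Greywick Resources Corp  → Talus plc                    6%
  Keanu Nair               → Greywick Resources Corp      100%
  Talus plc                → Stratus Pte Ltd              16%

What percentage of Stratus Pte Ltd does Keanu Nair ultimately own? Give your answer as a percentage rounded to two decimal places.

Keanu reaches Stratus along 5 paths.
Direct stake: 68% = 68%.
Via Thornfield: 96% × 15% = 14.4%.
Via Thornfield → Talus: 96% × 15% × 16% = 2.304%.
Via Talus: 78% × 16% = 12.48%.
Via Greywick → Talus: 100% × 6% × 16% = 0.96%.
Total: 68% + 14.4% + 2.304% + 12.48% + 0.96% = 98.144%.
Rounded: 98.14%.

98.14%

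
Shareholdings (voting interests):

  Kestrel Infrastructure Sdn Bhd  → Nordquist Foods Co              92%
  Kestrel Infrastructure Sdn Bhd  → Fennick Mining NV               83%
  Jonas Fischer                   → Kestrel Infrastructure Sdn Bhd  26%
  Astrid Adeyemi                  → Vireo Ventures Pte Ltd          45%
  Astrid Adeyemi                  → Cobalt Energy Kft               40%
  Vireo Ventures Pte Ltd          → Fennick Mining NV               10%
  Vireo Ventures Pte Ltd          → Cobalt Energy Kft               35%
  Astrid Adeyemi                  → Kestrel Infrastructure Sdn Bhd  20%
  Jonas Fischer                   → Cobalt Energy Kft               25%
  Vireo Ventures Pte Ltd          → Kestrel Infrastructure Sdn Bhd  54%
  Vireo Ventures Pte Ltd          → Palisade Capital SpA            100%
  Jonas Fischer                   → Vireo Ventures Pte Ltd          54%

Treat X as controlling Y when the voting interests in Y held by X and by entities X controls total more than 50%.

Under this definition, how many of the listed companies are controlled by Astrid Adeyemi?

Astrid's largest direct stake is 45% in Vireo, which does not meet the threshold.
Astrid controls 0 companies.

0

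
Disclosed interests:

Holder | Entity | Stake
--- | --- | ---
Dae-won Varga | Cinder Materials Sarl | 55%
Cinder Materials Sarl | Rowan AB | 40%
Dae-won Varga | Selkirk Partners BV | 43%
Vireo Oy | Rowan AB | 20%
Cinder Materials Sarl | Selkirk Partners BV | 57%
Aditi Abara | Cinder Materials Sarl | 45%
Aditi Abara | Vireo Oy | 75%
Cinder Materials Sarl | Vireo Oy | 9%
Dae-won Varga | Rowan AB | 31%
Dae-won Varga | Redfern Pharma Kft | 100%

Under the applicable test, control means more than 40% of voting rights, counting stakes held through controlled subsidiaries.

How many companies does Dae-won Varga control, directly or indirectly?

Dae-won holds 55% of Cinder, so Dae-won controls Cinder.
Dae-won and Cinder together hold 43% + 57% = 100% of Selkirk, so Dae-won controls Selkirk.
Dae-won holds 100% of Redfern, so Dae-won controls Redfern.
Cinder and Dae-won together hold 40% + 31% = 71% of Rowan, so Dae-won controls Rowan.
No other company's threshold is met.
Dae-won controls 4 companies.

4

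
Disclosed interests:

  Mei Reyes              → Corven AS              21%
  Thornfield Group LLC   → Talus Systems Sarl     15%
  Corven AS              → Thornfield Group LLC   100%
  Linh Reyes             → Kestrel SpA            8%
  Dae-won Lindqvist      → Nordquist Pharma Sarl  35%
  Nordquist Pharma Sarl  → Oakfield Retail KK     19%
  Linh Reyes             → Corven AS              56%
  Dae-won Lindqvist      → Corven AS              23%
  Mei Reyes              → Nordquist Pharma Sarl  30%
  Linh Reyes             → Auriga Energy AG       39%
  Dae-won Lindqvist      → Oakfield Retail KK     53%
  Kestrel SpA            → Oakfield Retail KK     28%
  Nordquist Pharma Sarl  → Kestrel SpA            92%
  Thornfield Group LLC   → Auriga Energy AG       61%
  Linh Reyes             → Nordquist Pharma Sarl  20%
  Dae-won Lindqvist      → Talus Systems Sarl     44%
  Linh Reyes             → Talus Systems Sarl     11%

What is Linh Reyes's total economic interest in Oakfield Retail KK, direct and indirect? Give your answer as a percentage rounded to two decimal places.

Linh reaches Oakfield along 3 paths.
Via Kestrel: 8% × 28% = 2.24%.
Via Nordquist → Kestrel: 20% × 92% × 28% = 5.152%.
Via Nordquist: 20% × 19% = 3.8%.
Total: 2.24% + 5.152% + 3.8% = 11.192%.
Rounded: 11.19%.

11.19%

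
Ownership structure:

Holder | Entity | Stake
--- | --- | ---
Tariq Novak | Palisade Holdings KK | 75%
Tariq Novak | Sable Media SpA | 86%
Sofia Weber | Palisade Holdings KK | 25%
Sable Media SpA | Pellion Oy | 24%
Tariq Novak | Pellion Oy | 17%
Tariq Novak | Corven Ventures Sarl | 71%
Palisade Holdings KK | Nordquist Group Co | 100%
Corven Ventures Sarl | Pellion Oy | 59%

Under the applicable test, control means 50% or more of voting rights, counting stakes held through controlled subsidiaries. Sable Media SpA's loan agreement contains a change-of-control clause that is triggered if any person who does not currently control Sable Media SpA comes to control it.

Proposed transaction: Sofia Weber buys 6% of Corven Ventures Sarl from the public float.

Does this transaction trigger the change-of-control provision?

The purchase changes only Sofia's holdings, so Sofia is the only person who could newly come to control Sable.
Sofia's largest direct stake is 25% in Palisade, which does not meet the threshold, so Sofia controls no company.
Neither Sofia nor any entity Sofia controls holds any voting interest in Sable.
So before the transaction, Sofia does not control Sable.
After the purchase, Sofia holds 6% of Corven directly.
Sofia's side now holds 6% of Corven, not ≥ 50%, so Sofia still does not control Corven.
After the transaction, neither Sofia nor any entity Sofia controls holds a voting interest in Sable, so Sofia still does not control it.
No new person acquires control, so the clause is not triggered.

No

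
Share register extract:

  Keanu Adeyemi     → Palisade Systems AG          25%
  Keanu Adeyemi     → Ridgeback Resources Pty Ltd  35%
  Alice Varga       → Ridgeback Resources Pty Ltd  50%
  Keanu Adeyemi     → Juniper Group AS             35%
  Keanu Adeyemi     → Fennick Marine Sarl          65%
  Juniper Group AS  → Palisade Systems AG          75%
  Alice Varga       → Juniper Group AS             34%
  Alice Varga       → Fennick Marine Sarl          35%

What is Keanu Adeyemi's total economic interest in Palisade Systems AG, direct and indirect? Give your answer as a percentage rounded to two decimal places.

51.25%

Keanu reaches Palisade along 2 paths.
Via Juniper: 35% × 75% = 26.25%.
Direct stake: 25% = 25%.
Total: 26.25% + 25% = 51.25%.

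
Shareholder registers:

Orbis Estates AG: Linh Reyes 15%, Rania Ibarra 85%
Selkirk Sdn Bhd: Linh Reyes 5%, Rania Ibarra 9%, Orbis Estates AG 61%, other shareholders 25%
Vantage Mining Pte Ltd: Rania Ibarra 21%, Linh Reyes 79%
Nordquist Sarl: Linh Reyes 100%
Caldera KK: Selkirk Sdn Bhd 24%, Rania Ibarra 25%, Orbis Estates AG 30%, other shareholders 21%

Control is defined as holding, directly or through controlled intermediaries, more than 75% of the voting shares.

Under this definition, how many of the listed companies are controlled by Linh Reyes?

2

Linh holds 79% of Vantage, so Linh controls Vantage.
Linh holds 100% of Nordquist, so Linh controls Nordquist.
No other company's threshold is met.
Linh controls 2 companies.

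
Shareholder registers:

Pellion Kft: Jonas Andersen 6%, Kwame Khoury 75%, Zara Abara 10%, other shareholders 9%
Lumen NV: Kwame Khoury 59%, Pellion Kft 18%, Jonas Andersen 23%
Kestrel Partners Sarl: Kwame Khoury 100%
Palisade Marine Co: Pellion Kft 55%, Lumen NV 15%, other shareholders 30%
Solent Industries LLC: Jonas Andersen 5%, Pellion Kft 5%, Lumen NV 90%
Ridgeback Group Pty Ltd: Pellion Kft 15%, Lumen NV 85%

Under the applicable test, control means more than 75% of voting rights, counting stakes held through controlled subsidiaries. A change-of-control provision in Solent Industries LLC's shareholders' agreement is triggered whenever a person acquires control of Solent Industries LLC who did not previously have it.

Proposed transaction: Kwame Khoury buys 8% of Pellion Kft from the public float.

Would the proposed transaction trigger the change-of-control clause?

Yes

The purchase changes only Kwame's holdings, so Kwame is the only person who could newly come to control Solent.
Kwame holds 100% of Kestrel, so Kwame controls Kestrel.
Neither Kwame nor any entity Kwame controls holds any voting interest in Solent.
So before the transaction, Kwame does not control Solent.
After the purchase, Kwame's direct stake in Pellion rises to 75% + 8% = 83%.
Kwame holds 83% of Pellion, so Kwame controls Pellion.
Kwame and Pellion together hold 59% + 18% = 77% of Lumen, so Kwame controls Lumen.
Pellion and Lumen together hold 5% + 90% = 95% of Solent, so Kwame controls Solent.
Kwame did not control Solent before and does after, so the clause is triggered.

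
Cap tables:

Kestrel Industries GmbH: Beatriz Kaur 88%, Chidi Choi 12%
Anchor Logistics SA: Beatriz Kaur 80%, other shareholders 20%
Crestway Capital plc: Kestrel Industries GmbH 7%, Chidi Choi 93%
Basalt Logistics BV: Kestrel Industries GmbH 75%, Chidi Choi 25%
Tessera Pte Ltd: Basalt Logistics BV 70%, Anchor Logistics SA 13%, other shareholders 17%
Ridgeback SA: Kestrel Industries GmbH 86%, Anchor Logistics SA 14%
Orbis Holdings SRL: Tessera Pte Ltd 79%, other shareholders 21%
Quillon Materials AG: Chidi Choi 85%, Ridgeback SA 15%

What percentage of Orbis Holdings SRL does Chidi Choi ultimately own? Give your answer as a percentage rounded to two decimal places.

Chidi reaches Orbis along 2 paths.
Via Kestrel → Basalt → Tessera: 12% × 75% × 70% × 79% = 4.977%.
Via Basalt → Tessera: 25% × 70% × 79% = 13.825%.
Total: 4.977% + 13.825% = 18.802%.
Rounded: 18.80%.

18.80%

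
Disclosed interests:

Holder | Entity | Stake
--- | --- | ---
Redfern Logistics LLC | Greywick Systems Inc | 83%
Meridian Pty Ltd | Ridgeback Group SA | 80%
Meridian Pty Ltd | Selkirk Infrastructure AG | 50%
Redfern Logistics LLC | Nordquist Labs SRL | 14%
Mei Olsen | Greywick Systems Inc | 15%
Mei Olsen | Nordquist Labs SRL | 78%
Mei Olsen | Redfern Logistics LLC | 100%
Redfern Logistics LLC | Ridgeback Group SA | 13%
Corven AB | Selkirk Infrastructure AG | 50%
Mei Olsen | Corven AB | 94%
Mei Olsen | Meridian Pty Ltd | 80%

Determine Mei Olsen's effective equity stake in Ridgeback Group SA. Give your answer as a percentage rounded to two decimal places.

Mei reaches Ridgeback along 2 paths.
Via Meridian: 80% × 80% = 64%.
Via Redfern: 100% × 13% = 13%.
Total: 64% + 13% = 77%.
Rounded: 77.00%.

77.00%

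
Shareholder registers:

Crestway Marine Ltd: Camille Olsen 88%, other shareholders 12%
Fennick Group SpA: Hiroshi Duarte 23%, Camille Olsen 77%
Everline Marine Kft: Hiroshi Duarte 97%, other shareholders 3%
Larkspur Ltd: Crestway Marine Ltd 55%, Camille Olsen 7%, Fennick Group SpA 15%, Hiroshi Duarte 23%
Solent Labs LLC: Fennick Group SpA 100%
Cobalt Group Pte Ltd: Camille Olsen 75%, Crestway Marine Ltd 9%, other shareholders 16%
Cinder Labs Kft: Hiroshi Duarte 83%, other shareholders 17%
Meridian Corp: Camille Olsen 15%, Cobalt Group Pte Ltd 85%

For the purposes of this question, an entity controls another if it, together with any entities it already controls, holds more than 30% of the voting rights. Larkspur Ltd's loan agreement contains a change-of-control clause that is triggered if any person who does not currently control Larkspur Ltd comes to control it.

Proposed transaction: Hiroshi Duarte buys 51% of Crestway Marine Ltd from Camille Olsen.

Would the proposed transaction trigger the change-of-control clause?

Yes

The purchase adds only to Hiroshi's holdings (Camille's stake shrinks), so Hiroshi is the only person who could newly come to control Larkspur.
Hiroshi holds 97% of Everline, so Hiroshi controls Everline.
Hiroshi holds 83% of Cinder, so Hiroshi controls Cinder.
In Larkspur, Hiroshi's side holds only 23%, not > 30%.
So before the transaction, Hiroshi does not control Larkspur.
After the purchase, Hiroshi holds 51% of Crestway directly, and Camille's stake falls to 37%.
Hiroshi holds 51% of Crestway, so Hiroshi controls Crestway.
Crestway and Hiroshi together hold 55% + 23% = 78% of Larkspur, so Hiroshi controls Larkspur.
Hiroshi did not control Larkspur before and does after, so the clause is triggered.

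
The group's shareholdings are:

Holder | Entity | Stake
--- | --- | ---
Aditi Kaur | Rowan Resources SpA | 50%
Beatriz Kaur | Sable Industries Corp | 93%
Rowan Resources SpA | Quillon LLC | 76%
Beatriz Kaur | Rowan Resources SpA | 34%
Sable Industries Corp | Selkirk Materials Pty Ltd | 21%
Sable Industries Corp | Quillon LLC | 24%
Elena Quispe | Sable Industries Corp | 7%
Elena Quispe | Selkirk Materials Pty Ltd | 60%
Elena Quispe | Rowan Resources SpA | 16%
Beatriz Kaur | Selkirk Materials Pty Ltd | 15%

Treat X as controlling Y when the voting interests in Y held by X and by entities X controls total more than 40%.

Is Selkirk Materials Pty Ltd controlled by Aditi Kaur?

No

Aditi holds 50% of Rowan, so Aditi controls Rowan.
Rowan holds 76% of Quillon, so Aditi controls Quillon.
Neither Aditi nor any entity Aditi controls holds any voting interest in Selkirk.
So Aditi does not control Selkirk.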